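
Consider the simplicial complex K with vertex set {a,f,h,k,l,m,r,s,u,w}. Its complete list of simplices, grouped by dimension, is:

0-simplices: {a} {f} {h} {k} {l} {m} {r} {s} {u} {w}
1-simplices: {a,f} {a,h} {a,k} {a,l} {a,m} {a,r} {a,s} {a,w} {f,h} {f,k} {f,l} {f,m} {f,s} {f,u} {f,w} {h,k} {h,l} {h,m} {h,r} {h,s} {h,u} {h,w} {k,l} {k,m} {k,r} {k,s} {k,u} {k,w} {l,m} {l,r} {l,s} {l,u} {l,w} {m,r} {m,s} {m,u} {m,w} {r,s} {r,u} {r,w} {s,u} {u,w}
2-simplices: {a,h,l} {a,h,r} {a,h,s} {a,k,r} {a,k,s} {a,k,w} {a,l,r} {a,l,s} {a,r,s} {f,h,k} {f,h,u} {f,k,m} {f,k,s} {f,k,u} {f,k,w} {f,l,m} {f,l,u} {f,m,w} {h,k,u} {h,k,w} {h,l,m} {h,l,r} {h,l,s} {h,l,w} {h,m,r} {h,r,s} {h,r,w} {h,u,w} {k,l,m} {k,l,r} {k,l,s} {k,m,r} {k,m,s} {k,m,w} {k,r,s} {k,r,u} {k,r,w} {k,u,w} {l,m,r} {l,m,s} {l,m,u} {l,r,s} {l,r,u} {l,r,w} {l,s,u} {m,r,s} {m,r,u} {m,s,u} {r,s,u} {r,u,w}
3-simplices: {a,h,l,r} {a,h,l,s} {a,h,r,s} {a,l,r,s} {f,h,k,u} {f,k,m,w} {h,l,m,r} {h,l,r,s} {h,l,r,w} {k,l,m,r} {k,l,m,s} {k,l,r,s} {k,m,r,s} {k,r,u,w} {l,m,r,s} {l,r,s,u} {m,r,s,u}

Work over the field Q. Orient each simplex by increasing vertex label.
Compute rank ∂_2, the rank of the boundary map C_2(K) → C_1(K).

rank∂_2=31

n_0=10 n_1=42 n_2=50 n_3=17  [Q]
∂1: piv[af,ah,ak,al,am,ar,as,aw,fu] rk=9  ker:fh,fk,fl,fm,fs,fw,hk,hl,hm,hr,hs,hu,hw,kl,km,kr,ks,ku,kw,lm,lr,ls,lu,lw,mr,ms,mu,mw,rs,ru,rw,su,uw
∂2: piv[ahl,ahr,ahs,akr,aks,akw,alr,als,ars,fhk,fhu,fkm,fks,fku,fkw,flm,flu,fmw,hkw,hlm,hlw,hmr,hrw,huw,klm,klr,kms,kru,krw,lmu,lsu] rk=31  ker:hku,hlr,hls,hrs,kls,kmr,kmw,krs,kuw,lmr,lms,lrs,lru,lrw,mrs,mru,msu,rsu,ruw
∂3: piv[ahlr,ahls,ahrs,alrs,fhku,fkmw,hlmr,hlrw,klmr,klms,klrs,kmrs,kruw,lrsu,mrsu] rk=15  ker:hlrs,lmrs
rk∂_2=31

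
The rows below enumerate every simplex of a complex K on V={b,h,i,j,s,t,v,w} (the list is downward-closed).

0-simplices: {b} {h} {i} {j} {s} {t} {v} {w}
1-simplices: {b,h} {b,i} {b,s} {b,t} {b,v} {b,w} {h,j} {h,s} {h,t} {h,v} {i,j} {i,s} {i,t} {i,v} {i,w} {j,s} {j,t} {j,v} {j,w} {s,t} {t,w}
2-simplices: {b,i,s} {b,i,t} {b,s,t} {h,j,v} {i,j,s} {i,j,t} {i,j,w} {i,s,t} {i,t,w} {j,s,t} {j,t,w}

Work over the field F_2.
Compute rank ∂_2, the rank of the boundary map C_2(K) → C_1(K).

n_0=8 n_1=21 n_2=11  [Z2]
∂1: piv[bh,bi,bs,bt,bv,bw,hj] rk=7  ker:hs,ht,hv,ij,is,it,iv,iw,js,jt,jv,jw,st,tw
∂2: piv[bis,bit,bst,hjv,ijs,ijt,ijw,itw] rk=8  ker:ist,jst,jtw
rk∂_2=8

rank∂_2=8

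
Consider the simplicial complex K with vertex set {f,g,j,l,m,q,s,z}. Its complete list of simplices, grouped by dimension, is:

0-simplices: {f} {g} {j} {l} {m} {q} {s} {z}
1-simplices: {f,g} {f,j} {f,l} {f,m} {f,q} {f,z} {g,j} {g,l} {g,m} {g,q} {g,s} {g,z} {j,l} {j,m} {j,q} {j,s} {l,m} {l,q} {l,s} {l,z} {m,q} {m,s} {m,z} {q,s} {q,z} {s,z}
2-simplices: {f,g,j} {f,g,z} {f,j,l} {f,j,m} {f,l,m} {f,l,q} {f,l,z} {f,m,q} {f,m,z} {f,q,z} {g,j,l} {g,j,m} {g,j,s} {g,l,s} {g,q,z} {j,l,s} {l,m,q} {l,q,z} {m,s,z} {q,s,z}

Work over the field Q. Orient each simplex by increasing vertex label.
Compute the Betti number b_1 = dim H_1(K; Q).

b_1=2

n_0=8 n_1=26 n_2=20  [Q]
∂1: piv[fg,fj,fl,fm,fq,fz,gs] rk=7  ker:gj,gl,gm,gq,gz,jl,jm,jq,js,lm,lq,ls,lz,mq,ms,mz,qs,qz,sz
∂2: piv[fgj,fgz,fjl,fjm,flm,flq,flz,fmq,fmz,fqz,gjl,gjm,gjs,gls,gqz,msz,qsz] rk=17  ker:jls,lmq,lqz
b_1=(26−7)−17=2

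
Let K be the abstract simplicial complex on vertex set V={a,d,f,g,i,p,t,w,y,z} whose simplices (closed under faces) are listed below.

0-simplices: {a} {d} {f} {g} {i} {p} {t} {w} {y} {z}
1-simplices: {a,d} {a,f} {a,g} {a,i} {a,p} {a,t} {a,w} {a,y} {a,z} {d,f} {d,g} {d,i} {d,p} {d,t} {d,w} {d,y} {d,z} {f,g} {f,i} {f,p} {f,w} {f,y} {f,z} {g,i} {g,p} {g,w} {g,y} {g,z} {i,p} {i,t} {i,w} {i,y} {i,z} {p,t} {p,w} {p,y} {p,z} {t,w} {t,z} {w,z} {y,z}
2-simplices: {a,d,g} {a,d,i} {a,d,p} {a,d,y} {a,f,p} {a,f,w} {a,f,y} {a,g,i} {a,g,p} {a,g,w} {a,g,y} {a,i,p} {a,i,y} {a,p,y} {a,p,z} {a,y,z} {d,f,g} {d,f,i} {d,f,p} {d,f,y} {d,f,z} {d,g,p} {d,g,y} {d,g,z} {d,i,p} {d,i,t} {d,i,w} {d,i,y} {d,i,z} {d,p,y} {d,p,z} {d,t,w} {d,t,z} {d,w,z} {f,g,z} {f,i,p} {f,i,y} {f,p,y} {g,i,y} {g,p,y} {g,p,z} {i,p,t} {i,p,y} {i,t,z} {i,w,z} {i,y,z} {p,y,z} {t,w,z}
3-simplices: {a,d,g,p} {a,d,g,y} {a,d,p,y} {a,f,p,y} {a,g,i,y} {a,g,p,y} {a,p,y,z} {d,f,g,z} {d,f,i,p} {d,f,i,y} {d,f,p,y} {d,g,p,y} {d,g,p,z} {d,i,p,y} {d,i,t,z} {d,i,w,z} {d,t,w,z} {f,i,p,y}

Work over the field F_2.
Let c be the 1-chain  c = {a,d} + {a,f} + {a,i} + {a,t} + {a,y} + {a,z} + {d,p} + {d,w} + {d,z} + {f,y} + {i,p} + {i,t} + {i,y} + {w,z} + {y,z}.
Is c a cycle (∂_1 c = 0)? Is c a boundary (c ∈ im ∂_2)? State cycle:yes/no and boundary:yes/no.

cycle:yes boundary:no

n_0=10 n_1=41 n_2=48 n_3=18  [Z2]
∂1: piv[ad,af,ag,ai,ap,at,aw,ay,az] rk=9  ker:df,dg,di,dp,dt,dw,dy,dz,fg,fi,fp,fw,fy,fz,gi,gp,gw,gy,gz,ip,it,iw,iy,iz,pt,pw,py,pz,tw,tz,wz,yz
∂2: piv[adg,adi,adp,ady,afp,afw,afy,agi,agp,agw,agy,aip,aiy,apy,apz,ayz,dfg,dfi,dfp,dfz,dgz,dit,diw,diz,dpz,dtw,dtz,dwz,ipt] rk=29  ker:dfy,dgp,dgy,dip,diy,dpy,fgz,fip,fiy,fpy,giy,gpy,gpz,ipy,itz,iwz,iyz,pyz,twz
∂3: piv[adgp,adgy,adpy,afpy,agiy,agpy,apyz,dfgz,dfip,dfiy,dfpy,dgpz,dipy,ditz,diwz,dtwz] rk=16  ker:dgpy,fipy
∂1c = 0
c vs im∂2: residual ≠ 0 ⇒ not boundary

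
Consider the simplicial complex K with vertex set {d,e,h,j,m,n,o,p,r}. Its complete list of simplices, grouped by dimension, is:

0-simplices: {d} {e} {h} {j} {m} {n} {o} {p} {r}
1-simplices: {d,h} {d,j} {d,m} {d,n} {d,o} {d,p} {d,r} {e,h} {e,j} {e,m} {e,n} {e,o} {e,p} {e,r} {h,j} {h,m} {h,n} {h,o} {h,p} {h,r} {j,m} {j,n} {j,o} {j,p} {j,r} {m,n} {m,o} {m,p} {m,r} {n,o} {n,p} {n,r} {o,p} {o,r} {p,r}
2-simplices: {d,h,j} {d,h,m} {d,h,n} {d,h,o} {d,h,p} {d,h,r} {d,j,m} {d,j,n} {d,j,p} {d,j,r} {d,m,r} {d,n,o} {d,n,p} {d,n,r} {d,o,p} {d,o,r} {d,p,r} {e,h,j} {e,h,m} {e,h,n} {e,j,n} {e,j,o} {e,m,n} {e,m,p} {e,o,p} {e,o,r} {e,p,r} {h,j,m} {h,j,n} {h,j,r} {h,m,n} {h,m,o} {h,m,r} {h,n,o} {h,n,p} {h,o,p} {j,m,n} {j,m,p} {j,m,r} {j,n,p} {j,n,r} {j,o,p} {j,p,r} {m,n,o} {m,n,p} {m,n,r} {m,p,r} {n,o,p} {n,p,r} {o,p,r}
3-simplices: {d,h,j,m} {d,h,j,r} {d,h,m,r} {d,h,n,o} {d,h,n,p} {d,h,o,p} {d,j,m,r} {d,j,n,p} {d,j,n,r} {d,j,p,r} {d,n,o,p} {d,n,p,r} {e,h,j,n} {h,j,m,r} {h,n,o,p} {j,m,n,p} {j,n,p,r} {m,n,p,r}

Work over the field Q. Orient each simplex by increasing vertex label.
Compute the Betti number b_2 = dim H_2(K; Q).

n_0=9 n_1=35 n_2=50 n_3=18  [Q]
∂1: piv[dh,dj,dm,dn,do,dp,dr,eh] rk=8  ker:ej,em,en,eo,ep,er,hj,hm,hn,ho,hp,hr,jm,jn,jo,jp,jr,mn,mo,mp,mr,no,np,nr,op,or,pr
∂2: piv[dhj,dhm,dhn,dho,dhp,dhr,djm,djn,djp,djr,dmr,dno,dnp,dnr,dop,dor,dpr,ehj,ehm,ehn,ejo,emn,emp,eop,eor,hmo,jmp] rk=27  ker:ejn,epr,hjm,hjn,hjr,hmn,hmr,hno,hnp,hop,jmn,jmr,jnp,jnr,jop,jpr,mno,mnp,mnr,mpr,nop,npr,opr
∂3: piv[dhjm,dhjr,dhmr,dhno,dhnp,dhop,djmr,djnp,djnr,djpr,dnop,dnpr,ehjn,jmnp,mnpr] rk=15  ker:hjmr,hnop,jnpr
b_2=(50−27)−15=8

b_2=8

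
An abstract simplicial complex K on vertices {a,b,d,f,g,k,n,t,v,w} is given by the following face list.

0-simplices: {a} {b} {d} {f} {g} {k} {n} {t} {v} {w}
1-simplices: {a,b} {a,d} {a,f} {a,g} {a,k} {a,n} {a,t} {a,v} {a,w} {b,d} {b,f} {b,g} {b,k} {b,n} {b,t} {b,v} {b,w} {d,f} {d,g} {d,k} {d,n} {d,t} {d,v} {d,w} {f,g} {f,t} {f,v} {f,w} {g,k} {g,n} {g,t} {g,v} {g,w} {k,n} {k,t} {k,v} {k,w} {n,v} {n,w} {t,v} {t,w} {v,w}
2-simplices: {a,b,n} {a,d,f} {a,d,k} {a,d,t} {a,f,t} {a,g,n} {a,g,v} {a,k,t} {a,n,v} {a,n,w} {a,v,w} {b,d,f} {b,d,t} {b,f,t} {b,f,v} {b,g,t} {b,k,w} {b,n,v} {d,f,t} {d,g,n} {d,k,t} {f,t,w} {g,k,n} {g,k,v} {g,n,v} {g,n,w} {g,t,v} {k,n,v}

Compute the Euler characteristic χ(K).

n_0=10 n_1=42 n_2=28
χ=+10−42+28=-4

χ(K)=-4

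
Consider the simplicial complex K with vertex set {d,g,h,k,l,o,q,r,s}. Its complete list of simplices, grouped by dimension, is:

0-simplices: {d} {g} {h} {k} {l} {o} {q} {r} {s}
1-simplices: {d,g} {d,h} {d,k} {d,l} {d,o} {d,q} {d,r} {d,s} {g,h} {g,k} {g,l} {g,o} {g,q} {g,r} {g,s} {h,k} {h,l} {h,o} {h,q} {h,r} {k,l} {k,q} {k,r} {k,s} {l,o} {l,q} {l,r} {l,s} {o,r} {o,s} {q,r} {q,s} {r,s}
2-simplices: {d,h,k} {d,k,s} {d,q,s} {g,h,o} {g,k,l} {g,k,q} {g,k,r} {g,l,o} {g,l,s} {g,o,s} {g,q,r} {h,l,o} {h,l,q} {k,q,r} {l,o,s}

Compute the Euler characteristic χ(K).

χ(K)=-9

n_0=9 n_1=33 n_2=15
χ=+9−33+15=-9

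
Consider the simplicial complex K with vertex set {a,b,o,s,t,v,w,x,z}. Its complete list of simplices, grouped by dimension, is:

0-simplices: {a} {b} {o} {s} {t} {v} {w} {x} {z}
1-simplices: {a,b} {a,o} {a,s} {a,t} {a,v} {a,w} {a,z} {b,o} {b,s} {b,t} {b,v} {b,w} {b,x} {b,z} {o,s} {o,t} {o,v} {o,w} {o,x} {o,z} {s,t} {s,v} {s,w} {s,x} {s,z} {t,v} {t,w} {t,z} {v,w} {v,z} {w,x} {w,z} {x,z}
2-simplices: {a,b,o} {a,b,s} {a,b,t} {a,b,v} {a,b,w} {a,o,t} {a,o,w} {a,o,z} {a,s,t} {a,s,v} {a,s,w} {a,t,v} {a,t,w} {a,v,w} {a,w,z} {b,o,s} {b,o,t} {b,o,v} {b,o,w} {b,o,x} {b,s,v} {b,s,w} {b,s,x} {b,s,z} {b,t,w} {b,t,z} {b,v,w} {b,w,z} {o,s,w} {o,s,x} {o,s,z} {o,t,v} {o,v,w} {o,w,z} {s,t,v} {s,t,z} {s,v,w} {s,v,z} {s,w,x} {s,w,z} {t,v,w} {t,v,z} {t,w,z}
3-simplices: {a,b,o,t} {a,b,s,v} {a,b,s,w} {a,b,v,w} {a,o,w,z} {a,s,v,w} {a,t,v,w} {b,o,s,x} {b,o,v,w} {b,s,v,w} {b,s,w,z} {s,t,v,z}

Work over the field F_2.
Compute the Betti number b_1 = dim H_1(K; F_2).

b_1=1

n_0=9 n_1=33 n_2=43 n_3=12  [Z2]
∂1: piv[ab,ao,as,at,av,aw,az,bx] rk=8  ker:bo,bs,bt,bv,bw,bz,os,ot,ov,ow,ox,oz,st,sv,sw,sx,sz,tv,tw,tz,vw,vz,wx,wz,xz
∂2: piv[abo,abs,abt,abv,abw,aot,aow,aoz,ast,asv,asw,atv,atw,avw,awz,bos,bov,box,bsx,bsz,btz,bwz,svz,swx] rk=24  ker:bot,bow,bsv,bsw,btw,bvw,osw,osx,osz,otv,ovw,owz,stv,stz,svw,swz,tvw,tvz,twz
∂3: piv[abot,absv,absw,abvw,aowz,asvw,atvw,bosx,bovw,bswz,stvz] rk=11  ker:bsvw
b_1=(33−8)−24=1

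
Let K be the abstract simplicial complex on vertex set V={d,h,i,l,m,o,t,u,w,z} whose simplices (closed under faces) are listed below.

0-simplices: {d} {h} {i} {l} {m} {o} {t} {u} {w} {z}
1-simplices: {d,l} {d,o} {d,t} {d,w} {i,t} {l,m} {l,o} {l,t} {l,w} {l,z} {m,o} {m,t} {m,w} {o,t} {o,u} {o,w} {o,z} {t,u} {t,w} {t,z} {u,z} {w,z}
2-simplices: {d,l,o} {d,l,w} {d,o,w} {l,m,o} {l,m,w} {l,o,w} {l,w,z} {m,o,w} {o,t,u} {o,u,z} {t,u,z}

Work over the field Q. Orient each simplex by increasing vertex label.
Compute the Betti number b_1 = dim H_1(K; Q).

b_1=5

n_0=10 n_1=22 n_2=11  [Q]
∂1: piv[dl,do,dt,dw,it,lm,lz,ou] rk=8  ker:lo,lt,lw,mo,mt,mw,ot,ow,oz,tu,tw,tz,uz,wz
∂2: piv[dlo,dlw,dow,lmo,lmw,lwz,otu,ouz,tuz] rk=9  ker:low,mow
b_1=(22−8)−9=5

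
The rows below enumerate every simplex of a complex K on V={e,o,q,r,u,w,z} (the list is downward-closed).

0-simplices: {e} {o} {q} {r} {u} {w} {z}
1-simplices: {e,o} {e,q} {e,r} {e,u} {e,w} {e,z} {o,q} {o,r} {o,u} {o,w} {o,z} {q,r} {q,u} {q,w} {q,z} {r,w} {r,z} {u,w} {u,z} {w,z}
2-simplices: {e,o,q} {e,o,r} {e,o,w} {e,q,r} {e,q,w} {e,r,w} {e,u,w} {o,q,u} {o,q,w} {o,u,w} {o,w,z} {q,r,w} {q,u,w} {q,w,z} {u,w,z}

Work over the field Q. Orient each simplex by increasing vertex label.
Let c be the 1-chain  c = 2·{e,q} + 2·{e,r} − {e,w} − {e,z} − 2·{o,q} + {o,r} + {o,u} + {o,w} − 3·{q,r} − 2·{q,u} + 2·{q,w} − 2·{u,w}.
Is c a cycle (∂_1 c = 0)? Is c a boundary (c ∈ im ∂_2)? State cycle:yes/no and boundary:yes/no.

n_0=7 n_1=20 n_2=15  [Q]
∂1: piv[eo,eq,er,eu,ew,ez] rk=6  ker:oq,or,ou,ow,oz,qr,qu,qw,qz,rw,rz,uw,uz,wz
∂2: piv[eoq,eor,eow,eqr,eqw,erw,euw,oqu,ouw,owz,qwz,uwz] rk=12  ker:oqw,qrw,quw
∂1c = −2·{e} − {o} + 3·{q} + {u} − {z}

cycle:no boundary:no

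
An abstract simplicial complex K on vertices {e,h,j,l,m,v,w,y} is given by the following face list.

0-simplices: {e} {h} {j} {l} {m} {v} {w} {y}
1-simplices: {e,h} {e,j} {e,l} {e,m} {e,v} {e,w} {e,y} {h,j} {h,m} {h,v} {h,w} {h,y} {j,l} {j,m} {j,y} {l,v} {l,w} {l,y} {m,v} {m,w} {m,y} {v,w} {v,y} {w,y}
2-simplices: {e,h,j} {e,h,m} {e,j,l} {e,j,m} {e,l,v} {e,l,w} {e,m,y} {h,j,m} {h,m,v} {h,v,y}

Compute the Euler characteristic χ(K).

n_0=8 n_1=24 n_2=10
χ=+8−24+10=-6

χ(K)=-6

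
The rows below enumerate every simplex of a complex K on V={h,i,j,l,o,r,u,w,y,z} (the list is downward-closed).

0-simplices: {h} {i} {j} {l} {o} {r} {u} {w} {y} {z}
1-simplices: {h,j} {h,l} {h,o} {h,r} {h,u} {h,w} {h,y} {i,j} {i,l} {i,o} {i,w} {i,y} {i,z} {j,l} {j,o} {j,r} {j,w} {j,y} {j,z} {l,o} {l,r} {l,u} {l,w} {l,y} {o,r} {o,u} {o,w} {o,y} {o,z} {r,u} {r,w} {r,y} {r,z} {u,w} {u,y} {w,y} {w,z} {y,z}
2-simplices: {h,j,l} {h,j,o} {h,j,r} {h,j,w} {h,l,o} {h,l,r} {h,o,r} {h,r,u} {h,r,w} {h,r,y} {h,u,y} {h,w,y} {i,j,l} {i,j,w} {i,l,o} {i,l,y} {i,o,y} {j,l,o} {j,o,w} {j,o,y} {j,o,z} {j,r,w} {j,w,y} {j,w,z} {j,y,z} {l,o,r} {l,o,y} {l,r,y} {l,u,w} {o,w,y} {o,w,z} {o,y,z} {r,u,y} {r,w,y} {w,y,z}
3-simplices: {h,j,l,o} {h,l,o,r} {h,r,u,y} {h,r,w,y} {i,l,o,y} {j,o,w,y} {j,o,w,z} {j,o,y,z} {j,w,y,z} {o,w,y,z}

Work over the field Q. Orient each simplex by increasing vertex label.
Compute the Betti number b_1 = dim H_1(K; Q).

b_1=5

n_0=10 n_1=38 n_2=35 n_3=10  [Q]
∂1: piv[hj,hl,ho,hr,hu,hw,hy,ij,iz] rk=9  ker:il,io,iw,iy,jl,jo,jr,jw,jy,jz,lo,lr,lu,lw,ly,or,ou,ow,oy,oz,ru,rw,ry,rz,uw,uy,wy,wz,yz
∂2: piv[hjl,hjo,hjr,hjw,hlo,hlr,hor,hru,hrw,hry,huy,hwy,ijl,ijw,ilo,ily,ioy,jow,joy,joz,jwy,jwz,jyz,luw] rk=24  ker:jlo,jrw,lor,loy,lry,owy,owz,oyz,ruy,rwy,wyz
∂3: piv[hjlo,hlor,hruy,hrwy,iloy,jowy,jowz,joyz,jwyz] rk=9  ker:owyz
b_1=(38−9)−24=5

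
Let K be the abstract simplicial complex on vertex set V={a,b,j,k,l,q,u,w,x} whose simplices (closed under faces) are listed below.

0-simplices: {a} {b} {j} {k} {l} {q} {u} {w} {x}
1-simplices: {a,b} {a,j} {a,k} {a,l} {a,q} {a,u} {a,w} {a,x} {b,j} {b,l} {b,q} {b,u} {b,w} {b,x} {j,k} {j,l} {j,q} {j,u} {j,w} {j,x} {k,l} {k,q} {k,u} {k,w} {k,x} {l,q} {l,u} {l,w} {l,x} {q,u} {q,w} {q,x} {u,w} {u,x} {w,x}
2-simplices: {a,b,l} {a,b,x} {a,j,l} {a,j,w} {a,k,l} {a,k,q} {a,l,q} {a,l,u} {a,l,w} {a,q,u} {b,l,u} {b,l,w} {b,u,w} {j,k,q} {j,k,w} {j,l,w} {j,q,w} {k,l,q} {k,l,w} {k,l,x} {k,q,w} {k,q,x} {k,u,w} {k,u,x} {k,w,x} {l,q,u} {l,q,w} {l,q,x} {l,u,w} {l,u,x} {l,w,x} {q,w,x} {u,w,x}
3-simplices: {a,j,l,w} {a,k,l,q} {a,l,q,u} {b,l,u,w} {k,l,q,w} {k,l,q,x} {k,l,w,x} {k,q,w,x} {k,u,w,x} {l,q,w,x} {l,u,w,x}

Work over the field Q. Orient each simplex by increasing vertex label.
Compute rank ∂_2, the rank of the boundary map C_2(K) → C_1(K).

rank∂_2=22

n_0=9 n_1=35 n_2=33 n_3=11  [Q]
∂1: piv[ab,aj,ak,al,aq,au,aw,ax] rk=8  ker:bj,bl,bq,bu,bw,bx,jk,jl,jq,ju,jw,jx,kl,kq,ku,kw,kx,lq,lu,lw,lx,qu,qw,qx,uw,ux,wx
∂2: piv[abl,abx,ajl,ajw,akl,akq,alq,alu,alw,aqu,blu,blw,buw,jkq,jkw,jqw,klw,klx,kqx,kuw,kux,kwx] rk=22  ker:jlw,klq,kqw,lqu,lqw,lqx,luw,lux,lwx,qwx,uwx
∂3: piv[ajlw,aklq,alqu,bluw,klqw,klqx,klwx,kqwx,kuwx,luwx] rk=10  ker:lqwx
rk∂_2=22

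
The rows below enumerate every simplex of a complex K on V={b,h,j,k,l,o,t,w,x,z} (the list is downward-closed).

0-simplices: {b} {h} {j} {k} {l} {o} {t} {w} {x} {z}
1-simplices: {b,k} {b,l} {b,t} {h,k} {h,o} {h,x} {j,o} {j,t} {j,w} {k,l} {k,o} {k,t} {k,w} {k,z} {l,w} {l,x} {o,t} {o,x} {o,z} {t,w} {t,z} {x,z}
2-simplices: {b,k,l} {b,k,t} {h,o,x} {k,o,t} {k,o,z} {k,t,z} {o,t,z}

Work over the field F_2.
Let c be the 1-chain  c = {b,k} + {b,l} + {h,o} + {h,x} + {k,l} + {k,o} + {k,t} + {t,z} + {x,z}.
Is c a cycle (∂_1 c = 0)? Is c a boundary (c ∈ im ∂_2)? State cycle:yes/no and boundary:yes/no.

n_0=10 n_1=22 n_2=7  [Z2]
∂1: piv[bk,bl,bt,hk,ho,hx,jo,jw,kz] rk=9  ker:jt,kl,ko,kt,kw,lw,lx,ot,ox,oz,tw,tz,xz
∂2: piv[bkl,bkt,hox,kot,koz,ktz] rk=6  ker:otz
∂1c = 0
c vs im∂2: residual ≠ 0 ⇒ not boundary

cycle:yes boundary:no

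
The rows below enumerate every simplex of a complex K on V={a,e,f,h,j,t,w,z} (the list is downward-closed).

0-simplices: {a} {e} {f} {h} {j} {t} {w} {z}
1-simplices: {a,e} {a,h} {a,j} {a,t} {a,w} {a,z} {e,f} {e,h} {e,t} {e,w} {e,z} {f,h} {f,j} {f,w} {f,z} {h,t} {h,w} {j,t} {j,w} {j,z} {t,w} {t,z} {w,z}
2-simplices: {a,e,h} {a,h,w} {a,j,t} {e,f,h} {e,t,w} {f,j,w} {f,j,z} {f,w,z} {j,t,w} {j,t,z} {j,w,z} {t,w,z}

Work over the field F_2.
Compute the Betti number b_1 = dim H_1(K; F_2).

n_0=8 n_1=23 n_2=12  [Z2]
∂1: piv[ae,ah,aj,at,aw,az,ef] rk=7  ker:eh,et,ew,ez,fh,fj,fw,fz,ht,hw,jt,jw,jz,tw,tz,wz
∂2: piv[aeh,ahw,ajt,efh,etw,fjw,fjz,fwz,jtw,jtz] rk=10  ker:jwz,twz
b_1=(23−7)−10=6

b_1=6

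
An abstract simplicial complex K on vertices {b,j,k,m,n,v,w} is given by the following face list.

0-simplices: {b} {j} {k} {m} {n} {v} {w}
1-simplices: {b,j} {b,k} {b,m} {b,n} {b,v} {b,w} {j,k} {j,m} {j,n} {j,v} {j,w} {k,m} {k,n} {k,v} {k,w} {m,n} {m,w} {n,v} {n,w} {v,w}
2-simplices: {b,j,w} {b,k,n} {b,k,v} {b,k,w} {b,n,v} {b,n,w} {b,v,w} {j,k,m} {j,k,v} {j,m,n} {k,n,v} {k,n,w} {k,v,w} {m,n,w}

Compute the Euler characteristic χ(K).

χ(K)=1

n_0=7 n_1=20 n_2=14
χ=+7−20+14=1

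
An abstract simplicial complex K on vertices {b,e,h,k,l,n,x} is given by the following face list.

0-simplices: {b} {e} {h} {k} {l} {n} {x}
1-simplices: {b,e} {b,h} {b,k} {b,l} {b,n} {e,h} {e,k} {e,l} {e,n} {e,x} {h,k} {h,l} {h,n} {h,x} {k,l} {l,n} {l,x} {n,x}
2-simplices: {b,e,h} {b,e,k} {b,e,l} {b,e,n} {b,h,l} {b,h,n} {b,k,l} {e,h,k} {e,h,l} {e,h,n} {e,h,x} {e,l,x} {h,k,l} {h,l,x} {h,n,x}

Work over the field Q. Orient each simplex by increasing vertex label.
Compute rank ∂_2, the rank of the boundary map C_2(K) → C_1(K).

rank∂_2=11

n_0=7 n_1=18 n_2=15  [Q]
∂1: piv[be,bh,bk,bl,bn,ex] rk=6  ker:eh,ek,el,en,hk,hl,hn,hx,kl,ln,lx,nx
∂2: piv[beh,bek,bel,ben,bhl,bhn,bkl,ehk,ehx,elx,hnx] rk=11  ker:ehl,ehn,hkl,hlx
rk∂_2=11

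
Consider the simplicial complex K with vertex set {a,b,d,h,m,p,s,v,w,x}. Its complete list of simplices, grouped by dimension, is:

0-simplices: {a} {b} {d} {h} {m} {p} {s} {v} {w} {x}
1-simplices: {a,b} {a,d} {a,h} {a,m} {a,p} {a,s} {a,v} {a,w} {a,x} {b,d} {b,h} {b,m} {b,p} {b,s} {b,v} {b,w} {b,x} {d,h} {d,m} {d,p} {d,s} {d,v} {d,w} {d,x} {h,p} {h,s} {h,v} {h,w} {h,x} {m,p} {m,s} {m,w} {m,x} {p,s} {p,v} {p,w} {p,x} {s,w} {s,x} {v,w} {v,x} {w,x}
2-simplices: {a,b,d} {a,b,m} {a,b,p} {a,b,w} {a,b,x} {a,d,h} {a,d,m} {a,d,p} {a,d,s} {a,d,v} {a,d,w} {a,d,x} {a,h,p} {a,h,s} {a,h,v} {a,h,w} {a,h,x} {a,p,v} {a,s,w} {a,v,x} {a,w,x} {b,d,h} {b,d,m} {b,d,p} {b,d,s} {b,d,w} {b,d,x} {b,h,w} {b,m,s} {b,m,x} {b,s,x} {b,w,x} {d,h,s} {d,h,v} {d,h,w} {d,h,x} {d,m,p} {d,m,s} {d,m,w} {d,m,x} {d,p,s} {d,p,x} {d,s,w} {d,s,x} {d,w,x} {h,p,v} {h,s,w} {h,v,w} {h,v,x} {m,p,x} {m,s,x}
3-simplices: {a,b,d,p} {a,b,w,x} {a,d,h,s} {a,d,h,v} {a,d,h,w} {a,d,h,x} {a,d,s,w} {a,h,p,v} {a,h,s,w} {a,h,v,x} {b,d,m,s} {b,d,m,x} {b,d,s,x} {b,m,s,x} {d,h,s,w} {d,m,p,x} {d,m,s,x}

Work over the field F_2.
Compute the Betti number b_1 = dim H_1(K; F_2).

n_0=10 n_1=42 n_2=51 n_3=17  [Z2]
∂1: piv[ab,ad,ah,am,ap,as,av,aw,ax] rk=9  ker:bd,bh,bm,bp,bs,bv,bw,bx,dh,dm,dp,ds,dv,dw,dx,hp,hs,hv,hw,hx,mp,ms,mw,mx,ps,pv,pw,px,sw,sx,vw,vx,wx
∂2: piv[abd,abm,abp,abw,abx,adh,adm,adp,ads,adv,adw,adx,ahp,ahs,ahv,ahw,ahx,apv,asw,avx,awx,bdh,bds,bms,bmx,bsx,dmp,dmw,dps,dpx,hvw] rk=31  ker:bdm,bdp,bdw,bdx,bhw,bwx,dhs,dhv,dhw,dhx,dms,dmx,dsw,dsx,dwx,hpv,hsw,hvx,mpx,msx
∂3: piv[abdp,abwx,adhs,adhv,adhw,adhx,adsw,ahpv,ahsw,ahvx,bdms,bdmx,bdsx,bmsx,dmpx] rk=15  ker:dhsw,dmsx
b_1=(42−9)−31=2

b_1=2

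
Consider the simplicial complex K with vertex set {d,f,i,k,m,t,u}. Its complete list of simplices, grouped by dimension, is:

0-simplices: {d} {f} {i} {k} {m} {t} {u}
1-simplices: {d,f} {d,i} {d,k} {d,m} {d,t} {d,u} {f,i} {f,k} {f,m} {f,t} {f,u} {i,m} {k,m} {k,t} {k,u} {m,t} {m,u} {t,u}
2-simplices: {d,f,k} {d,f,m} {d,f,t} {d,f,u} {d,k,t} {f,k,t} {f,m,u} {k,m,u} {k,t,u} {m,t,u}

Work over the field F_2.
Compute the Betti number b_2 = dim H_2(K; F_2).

b_2=1

n_0=7 n_1=18 n_2=10  [Z2]
∂1: piv[df,di,dk,dm,dt,du] rk=6  ker:fi,fk,fm,ft,fu,im,km,kt,ku,mt,mu,tu
∂2: piv[dfk,dfm,dft,dfu,dkt,fmu,kmu,ktu,mtu] rk=9  ker:fkt
b_2=(10−9)−0=1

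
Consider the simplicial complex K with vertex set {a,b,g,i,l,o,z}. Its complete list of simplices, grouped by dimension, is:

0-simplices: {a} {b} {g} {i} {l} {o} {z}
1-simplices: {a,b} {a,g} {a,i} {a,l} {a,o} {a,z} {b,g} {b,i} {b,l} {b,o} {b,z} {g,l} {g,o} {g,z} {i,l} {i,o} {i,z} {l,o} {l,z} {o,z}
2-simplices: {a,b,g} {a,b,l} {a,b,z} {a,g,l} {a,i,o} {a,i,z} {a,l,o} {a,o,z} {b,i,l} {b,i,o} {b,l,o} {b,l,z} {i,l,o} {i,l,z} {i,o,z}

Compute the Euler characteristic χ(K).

χ(K)=2

n_0=7 n_1=20 n_2=15
χ=+7−20+15=2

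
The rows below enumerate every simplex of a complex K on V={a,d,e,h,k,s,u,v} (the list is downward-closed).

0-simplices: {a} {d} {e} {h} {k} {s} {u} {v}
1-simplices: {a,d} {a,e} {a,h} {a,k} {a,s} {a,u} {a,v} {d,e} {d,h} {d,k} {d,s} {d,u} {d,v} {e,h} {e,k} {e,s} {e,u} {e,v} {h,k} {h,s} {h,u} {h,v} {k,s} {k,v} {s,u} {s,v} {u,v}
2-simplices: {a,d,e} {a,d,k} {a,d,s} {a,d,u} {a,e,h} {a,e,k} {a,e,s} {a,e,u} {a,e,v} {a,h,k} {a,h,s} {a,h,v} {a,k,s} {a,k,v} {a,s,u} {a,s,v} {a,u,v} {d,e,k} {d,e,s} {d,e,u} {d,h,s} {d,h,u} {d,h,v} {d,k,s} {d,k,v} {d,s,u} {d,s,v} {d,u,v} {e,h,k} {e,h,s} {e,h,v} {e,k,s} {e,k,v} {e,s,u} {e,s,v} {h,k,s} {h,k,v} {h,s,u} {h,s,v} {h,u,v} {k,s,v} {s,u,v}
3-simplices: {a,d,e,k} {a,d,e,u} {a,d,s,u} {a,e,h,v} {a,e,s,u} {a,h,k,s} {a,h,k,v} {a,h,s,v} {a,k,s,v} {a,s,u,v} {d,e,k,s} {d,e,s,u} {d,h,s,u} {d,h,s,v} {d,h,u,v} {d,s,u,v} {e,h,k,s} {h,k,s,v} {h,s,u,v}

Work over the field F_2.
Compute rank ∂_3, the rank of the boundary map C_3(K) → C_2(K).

rank∂_3=17

n_0=8 n_1=27 n_2=42 n_3=19  [Z2]
∂1: piv[ad,ae,ah,ak,as,au,av] rk=7  ker:de,dh,dk,ds,du,dv,eh,ek,es,eu,ev,hk,hs,hu,hv,ks,kv,su,sv,uv
∂2: piv[ade,adk,ads,adu,aeh,aek,aes,aeu,aev,ahk,ahs,ahv,aks,akv,asu,asv,auv,dhs,dhu,dhv] rk=20  ker:dek,des,deu,dks,dkv,dsu,dsv,duv,ehk,ehs,ehv,eks,ekv,esu,esv,hks,hkv,hsu,hsv,huv,ksv,suv
∂3: piv[adek,adeu,adsu,aehv,aesu,ahks,ahkv,ahsv,aksv,asuv,deks,desu,dhsu,dhsv,dhuv,dsuv,ehks] rk=17  ker:hksv,hsuv
rk∂_3=17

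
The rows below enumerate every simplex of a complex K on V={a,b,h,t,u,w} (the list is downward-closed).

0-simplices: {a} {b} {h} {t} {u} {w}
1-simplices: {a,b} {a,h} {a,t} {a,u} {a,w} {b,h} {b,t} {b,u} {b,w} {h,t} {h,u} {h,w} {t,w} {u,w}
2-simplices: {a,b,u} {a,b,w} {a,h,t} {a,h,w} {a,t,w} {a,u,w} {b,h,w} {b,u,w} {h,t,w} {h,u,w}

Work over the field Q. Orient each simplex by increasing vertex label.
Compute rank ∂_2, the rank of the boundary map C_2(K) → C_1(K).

rank∂_2=8

n_0=6 n_1=14 n_2=10  [Q]
∂1: piv[ab,ah,at,au,aw] rk=5  ker:bh,bt,bu,bw,ht,hu,hw,tw,uw
∂2: piv[abu,abw,aht,ahw,atw,auw,bhw,huw] rk=8  ker:buw,htw
rk∂_2=8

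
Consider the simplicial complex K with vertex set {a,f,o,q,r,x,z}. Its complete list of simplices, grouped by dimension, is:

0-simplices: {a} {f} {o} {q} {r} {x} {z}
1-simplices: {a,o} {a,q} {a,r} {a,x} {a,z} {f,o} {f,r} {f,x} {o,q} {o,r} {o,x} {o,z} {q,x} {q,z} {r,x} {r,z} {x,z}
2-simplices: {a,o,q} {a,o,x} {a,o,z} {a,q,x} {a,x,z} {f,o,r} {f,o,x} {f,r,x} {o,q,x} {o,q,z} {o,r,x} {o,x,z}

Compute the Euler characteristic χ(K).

n_0=7 n_1=17 n_2=12
χ=+7−17+12=2

χ(K)=2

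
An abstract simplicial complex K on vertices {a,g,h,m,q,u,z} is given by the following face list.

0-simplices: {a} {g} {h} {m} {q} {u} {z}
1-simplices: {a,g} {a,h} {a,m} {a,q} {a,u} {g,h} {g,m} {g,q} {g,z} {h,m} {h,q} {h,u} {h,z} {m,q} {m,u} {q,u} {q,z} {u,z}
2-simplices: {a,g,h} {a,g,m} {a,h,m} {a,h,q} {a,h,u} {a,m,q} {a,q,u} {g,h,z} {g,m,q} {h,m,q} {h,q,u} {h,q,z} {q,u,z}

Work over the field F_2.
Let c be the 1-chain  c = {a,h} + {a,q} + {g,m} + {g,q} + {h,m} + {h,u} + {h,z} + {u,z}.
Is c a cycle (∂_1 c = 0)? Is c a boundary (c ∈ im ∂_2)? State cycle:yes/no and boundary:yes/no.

n_0=7 n_1=18 n_2=13  [Z2]
∂1: piv[ag,ah,am,aq,au,gz] rk=6  ker:gh,gm,gq,hm,hq,hu,hz,mq,mu,qu,qz,uz
∂2: piv[agh,agm,ahm,ahq,ahu,amq,aqu,ghz,gmq,hqz,quz] rk=11  ker:hmq,hqu
∂1c = 0
c vs im∂2: reduces to 0 ⇒ boundary

cycle:yes boundary:yes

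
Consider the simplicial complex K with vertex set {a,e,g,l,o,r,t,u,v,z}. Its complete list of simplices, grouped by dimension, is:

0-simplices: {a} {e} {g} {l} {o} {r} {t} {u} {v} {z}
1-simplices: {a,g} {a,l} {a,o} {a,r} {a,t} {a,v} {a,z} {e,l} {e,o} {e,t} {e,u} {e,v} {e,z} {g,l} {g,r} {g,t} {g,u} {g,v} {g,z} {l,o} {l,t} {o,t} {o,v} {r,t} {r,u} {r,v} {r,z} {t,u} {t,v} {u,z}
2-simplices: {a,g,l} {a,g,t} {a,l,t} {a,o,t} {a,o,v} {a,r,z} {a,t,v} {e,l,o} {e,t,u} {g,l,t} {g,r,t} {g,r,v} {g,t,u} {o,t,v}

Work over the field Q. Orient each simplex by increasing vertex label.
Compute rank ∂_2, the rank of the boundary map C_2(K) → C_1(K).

n_0=10 n_1=30 n_2=14  [Q]
∂1: piv[ag,al,ao,ar,at,av,az,el,eu] rk=9  ker:eo,et,ev,ez,gl,gr,gt,gu,gv,gz,lo,lt,ot,ov,rt,ru,rv,rz,tu,tv,uz
∂2: piv[agl,agt,alt,aot,aov,arz,atv,elo,etu,grt,grv,gtu] rk=12  ker:glt,otv
rk∂_2=12

rank∂_2=12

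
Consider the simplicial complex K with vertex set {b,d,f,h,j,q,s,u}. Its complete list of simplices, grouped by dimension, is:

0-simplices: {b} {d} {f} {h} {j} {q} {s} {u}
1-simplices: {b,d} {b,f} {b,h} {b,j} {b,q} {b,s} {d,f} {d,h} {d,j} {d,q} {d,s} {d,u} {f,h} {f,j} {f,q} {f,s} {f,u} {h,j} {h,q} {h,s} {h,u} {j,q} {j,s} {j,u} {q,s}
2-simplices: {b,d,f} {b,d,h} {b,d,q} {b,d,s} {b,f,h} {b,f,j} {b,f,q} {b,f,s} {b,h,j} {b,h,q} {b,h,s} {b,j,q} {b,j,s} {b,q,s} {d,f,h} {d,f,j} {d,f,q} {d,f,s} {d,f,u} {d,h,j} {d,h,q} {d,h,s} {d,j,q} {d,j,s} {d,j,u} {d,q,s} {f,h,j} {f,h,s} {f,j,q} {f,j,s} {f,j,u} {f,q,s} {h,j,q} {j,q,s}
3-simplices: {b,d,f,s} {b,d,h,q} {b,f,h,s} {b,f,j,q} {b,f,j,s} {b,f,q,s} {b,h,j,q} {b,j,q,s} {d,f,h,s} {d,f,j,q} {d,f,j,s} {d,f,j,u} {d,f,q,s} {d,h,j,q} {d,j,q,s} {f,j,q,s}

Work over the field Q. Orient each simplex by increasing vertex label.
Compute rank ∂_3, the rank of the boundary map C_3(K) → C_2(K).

rank∂_3=14

n_0=8 n_1=25 n_2=34 n_3=16  [Q]
∂1: piv[bd,bf,bh,bj,bq,bs,du] rk=7  ker:df,dh,dj,dq,ds,fh,fj,fq,fs,fu,hj,hq,hs,hu,jq,js,ju,qs
∂2: piv[bdf,bdh,bdq,bds,bfh,bfj,bfq,bfs,bhj,bhq,bhs,bjq,bjs,bqs,dfj,dfu,dju] rk=17  ker:dfh,dfq,dfs,dhj,dhq,dhs,djq,djs,dqs,fhj,fhs,fjq,fjs,fju,fqs,hjq,jqs
∂3: piv[bdfs,bdhq,bfhs,bfjq,bfjs,bfqs,bhjq,bjqs,dfhs,dfjq,dfjs,dfju,dfqs,dhjq] rk=14  ker:djqs,fjqs
rk∂_3=14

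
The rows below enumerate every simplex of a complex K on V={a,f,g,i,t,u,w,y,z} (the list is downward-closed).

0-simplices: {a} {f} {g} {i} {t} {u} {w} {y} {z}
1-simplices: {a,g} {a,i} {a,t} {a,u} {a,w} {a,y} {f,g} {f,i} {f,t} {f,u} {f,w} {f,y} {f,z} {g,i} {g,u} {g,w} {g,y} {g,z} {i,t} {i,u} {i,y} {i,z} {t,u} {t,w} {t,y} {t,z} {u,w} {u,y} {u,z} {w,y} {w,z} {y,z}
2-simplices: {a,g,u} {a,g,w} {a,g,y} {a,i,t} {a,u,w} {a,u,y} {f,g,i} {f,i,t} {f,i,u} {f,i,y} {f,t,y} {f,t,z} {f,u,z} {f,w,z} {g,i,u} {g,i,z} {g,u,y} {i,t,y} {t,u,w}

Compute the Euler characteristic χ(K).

n_0=9 n_1=32 n_2=19
χ=+9−32+19=-4

χ(K)=-4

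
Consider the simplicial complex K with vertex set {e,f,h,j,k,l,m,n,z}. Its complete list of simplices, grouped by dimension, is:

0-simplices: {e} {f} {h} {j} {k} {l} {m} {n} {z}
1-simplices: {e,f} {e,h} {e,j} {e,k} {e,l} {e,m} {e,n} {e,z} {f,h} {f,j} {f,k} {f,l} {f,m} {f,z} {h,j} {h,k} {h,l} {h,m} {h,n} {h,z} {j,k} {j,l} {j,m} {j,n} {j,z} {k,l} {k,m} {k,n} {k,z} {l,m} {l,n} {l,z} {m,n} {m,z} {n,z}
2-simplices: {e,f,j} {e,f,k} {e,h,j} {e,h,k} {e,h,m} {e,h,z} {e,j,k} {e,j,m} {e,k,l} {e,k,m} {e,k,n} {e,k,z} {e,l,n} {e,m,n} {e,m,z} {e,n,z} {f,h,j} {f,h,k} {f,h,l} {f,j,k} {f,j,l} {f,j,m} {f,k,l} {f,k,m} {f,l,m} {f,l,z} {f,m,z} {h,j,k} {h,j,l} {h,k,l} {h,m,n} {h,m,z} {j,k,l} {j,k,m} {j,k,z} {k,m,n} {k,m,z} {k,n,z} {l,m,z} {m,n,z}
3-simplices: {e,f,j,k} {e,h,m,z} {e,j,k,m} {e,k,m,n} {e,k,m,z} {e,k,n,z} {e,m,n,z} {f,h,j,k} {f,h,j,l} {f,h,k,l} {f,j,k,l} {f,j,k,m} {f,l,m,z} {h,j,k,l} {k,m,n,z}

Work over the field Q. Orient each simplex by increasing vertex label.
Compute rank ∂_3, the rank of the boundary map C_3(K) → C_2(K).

rank∂_3=13

n_0=9 n_1=35 n_2=40 n_3=15  [Q]
∂1: piv[ef,eh,ej,ek,el,em,en,ez] rk=8  ker:fh,fj,fk,fl,fm,fz,hj,hk,hl,hm,hn,hz,jk,jl,jm,jn,jz,kl,km,kn,kz,lm,ln,lz,mn,mz,nz
∂2: piv[efj,efk,ehj,ehk,ehm,ehz,ejk,ejm,ekl,ekm,ekn,ekz,eln,emn,emz,enz,fhj,fhl,fjl,fjm,fkl,flm,flz,fmz,hmn,jkz] rk=26  ker:fhk,fjk,fkm,hjk,hjl,hkl,hmz,jkl,jkm,kmn,kmz,knz,lmz,mnz
∂3: piv[efjk,ehmz,ejkm,ekmn,ekmz,eknz,emnz,fhjk,fhjl,fhkl,fjkl,fjkm,flmz] rk=13  ker:hjkl,kmnz
rk∂_3=13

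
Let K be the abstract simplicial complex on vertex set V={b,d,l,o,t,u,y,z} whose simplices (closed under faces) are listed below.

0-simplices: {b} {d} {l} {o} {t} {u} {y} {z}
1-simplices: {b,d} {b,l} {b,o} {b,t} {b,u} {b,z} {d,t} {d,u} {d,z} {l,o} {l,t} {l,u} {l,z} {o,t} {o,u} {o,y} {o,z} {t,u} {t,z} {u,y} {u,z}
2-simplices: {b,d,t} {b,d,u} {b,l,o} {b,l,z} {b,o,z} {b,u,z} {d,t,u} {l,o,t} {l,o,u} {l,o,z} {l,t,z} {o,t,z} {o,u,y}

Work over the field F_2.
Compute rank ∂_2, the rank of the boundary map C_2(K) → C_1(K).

n_0=8 n_1=21 n_2=13  [Z2]
∂1: piv[bd,bl,bo,bt,bu,bz,oy] rk=7  ker:dt,du,dz,lo,lt,lu,lz,ot,ou,oz,tu,tz,uy,uz
∂2: piv[bdt,bdu,blo,blz,boz,buz,dtu,lot,lou,ltz,ouy] rk=11  ker:loz,otz
rk∂_2=11

rank∂_2=11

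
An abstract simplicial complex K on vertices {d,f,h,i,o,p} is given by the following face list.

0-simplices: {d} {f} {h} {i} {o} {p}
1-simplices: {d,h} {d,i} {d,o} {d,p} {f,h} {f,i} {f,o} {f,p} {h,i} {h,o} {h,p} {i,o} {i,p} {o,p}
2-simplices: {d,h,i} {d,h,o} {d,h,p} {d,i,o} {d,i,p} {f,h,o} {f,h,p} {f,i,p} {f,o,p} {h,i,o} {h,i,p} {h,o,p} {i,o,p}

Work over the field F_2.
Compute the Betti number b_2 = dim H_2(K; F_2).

n_0=6 n_1=14 n_2=13  [Z2]
∂1: piv[dh,di,do,dp,fh] rk=5  ker:fi,fo,fp,hi,ho,hp,io,ip,op
∂2: piv[dhi,dho,dhp,dio,dip,fho,fhp,fip,fop] rk=9  ker:hio,hip,hop,iop
b_2=(13−9)−0=4

b_2=4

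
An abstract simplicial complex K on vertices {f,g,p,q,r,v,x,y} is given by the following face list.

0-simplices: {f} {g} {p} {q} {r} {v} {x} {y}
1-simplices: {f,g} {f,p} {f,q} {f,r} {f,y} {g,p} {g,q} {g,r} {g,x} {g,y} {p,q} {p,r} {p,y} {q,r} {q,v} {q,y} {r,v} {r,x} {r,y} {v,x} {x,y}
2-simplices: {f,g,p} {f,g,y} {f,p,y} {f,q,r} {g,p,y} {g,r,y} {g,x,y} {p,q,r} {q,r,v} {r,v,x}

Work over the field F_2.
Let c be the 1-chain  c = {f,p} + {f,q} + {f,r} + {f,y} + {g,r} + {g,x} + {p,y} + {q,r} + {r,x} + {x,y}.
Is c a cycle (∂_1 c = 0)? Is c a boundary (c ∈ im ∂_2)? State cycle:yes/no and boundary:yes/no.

cycle:no boundary:no

n_0=8 n_1=21 n_2=10  [Z2]
∂1: piv[fg,fp,fq,fr,fy,gx,qv] rk=7  ker:gp,gq,gr,gy,pq,pr,py,qr,qy,rv,rx,ry,vx,xy
∂2: piv[fgp,fgy,fpy,fqr,gry,gxy,pqr,qrv,rvx] rk=9  ker:gpy
∂1c = {x} + {y}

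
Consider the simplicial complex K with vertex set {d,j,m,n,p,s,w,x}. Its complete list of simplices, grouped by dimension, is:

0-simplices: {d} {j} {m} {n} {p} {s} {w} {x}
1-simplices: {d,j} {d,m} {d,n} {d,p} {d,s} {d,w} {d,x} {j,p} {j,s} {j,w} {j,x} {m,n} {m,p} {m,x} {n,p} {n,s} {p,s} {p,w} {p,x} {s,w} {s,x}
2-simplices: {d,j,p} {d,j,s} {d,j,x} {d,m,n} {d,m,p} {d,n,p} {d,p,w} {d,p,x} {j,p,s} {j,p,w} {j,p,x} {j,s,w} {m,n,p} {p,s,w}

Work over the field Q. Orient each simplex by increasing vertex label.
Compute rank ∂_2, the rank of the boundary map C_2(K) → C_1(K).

n_0=8 n_1=21 n_2=14  [Q]
∂1: piv[dj,dm,dn,dp,ds,dw,dx] rk=7  ker:jp,js,jw,jx,mn,mp,mx,np,ns,ps,pw,px,sw,sx
∂2: piv[djp,djs,djx,dmn,dmp,dnp,dpw,dpx,jps,jpw,jsw] rk=11  ker:jpx,mnp,psw
rk∂_2=11

rank∂_2=11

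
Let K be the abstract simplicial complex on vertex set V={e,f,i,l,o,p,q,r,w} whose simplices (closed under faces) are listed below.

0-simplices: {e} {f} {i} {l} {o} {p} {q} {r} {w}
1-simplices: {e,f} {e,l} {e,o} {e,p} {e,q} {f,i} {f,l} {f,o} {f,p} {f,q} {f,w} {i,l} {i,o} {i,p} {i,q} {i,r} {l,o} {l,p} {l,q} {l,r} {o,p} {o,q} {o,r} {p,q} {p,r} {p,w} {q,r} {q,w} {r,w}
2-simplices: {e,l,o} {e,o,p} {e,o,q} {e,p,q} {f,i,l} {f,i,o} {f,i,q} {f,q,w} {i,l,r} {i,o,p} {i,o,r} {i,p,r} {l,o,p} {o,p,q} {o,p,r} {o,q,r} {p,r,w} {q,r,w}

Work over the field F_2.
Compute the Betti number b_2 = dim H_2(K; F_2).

b_2=2

n_0=9 n_1=29 n_2=18  [Z2]
∂1: piv[ef,el,eo,ep,eq,fi,fw,ir] rk=8  ker:fl,fo,fp,fq,il,io,ip,iq,lo,lp,lq,lr,op,oq,or,pq,pr,pw,qr,qw,rw
∂2: piv[elo,eop,eoq,epq,fil,fio,fiq,fqw,ilr,iop,ior,ipr,lop,oqr,prw,qrw] rk=16  ker:opq,opr
b_2=(18−16)−0=2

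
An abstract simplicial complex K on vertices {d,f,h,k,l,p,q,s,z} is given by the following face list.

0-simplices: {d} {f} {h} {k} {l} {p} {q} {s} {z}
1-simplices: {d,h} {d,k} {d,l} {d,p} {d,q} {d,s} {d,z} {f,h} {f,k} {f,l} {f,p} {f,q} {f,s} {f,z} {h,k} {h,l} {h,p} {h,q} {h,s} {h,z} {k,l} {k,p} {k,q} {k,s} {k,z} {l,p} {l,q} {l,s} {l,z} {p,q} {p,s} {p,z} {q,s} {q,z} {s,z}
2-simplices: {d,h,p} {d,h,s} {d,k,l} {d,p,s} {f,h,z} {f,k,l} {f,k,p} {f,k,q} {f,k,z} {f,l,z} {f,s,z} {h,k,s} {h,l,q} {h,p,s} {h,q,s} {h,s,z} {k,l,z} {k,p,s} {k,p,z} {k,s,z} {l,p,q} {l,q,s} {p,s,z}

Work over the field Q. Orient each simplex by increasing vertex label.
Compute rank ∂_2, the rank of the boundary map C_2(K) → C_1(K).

rank∂_2=20

n_0=9 n_1=35 n_2=23  [Q]
∂1: piv[dh,dk,dl,dp,dq,ds,dz,fh] rk=8  ker:fk,fl,fp,fq,fs,fz,hk,hl,hp,hq,hs,hz,kl,kp,kq,ks,kz,lp,lq,ls,lz,pq,ps,pz,qs,qz,sz
∂2: piv[dhp,dhs,dkl,dps,fhz,fkl,fkp,fkq,fkz,flz,fsz,hks,hlq,hqs,hsz,kps,kpz,ksz,lpq,lqs] rk=20  ker:hps,klz,psz
rk∂_2=20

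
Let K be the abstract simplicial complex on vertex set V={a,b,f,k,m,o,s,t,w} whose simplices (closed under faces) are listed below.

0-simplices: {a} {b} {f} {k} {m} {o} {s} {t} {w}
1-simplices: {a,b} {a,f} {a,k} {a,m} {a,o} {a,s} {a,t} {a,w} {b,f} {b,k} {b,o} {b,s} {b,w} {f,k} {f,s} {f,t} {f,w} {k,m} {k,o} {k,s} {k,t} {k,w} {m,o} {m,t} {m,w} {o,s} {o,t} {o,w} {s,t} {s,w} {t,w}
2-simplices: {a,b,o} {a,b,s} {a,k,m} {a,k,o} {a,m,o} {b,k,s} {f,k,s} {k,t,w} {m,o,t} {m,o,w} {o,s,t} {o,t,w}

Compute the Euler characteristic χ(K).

n_0=9 n_1=31 n_2=12
χ=+9−31+12=-10

χ(K)=-10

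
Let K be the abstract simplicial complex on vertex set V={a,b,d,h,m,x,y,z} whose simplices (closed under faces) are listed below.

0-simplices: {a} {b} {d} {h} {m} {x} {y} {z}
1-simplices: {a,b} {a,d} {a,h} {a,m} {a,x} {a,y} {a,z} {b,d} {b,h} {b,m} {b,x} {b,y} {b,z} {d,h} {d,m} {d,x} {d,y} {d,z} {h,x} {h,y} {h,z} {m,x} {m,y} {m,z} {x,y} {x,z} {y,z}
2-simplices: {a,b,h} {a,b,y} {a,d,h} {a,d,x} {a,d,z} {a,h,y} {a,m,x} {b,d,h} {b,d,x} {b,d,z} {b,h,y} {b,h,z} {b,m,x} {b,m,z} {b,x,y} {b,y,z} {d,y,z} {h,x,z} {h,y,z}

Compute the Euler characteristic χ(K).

χ(K)=0

n_0=8 n_1=27 n_2=19
χ=+8−27+19=0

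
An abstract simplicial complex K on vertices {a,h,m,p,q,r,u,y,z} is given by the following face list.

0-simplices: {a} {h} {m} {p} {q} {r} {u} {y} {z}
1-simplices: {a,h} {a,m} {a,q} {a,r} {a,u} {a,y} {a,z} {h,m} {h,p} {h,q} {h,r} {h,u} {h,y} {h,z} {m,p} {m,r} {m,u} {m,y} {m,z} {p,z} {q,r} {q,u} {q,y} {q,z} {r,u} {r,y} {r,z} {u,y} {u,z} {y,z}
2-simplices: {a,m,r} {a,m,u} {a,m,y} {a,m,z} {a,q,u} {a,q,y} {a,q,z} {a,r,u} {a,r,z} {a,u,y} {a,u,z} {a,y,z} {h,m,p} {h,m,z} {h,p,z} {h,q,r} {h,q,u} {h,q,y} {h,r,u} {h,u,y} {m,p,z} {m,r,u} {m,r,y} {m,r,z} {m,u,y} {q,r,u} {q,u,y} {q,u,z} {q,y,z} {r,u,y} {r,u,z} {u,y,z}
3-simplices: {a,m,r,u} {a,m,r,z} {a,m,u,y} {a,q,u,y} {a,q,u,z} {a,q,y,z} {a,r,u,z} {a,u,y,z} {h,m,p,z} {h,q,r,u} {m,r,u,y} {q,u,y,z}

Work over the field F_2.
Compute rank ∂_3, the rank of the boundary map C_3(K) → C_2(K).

n_0=9 n_1=30 n_2=32 n_3=12  [Z2]
∂1: piv[ah,am,aq,ar,au,ay,az,hp] rk=8  ker:hm,hq,hr,hu,hy,hz,mp,mr,mu,my,mz,pz,qr,qu,qy,qz,ru,ry,rz,uy,uz,yz
∂2: piv[amr,amu,amy,amz,aqu,aqy,aqz,aru,arz,auy,auz,ayz,hmp,hmz,hpz,hqr,hqu,hqy,hru,mry] rk=20  ker:huy,mpz,mru,mrz,muy,qru,quy,quz,qyz,ruy,ruz,uyz
∂3: piv[amru,amrz,amuy,aquy,aquz,aqyz,aruz,auyz,hmpz,hqru,mruy] rk=11  ker:quyz
rk∂_3=11

rank∂_3=11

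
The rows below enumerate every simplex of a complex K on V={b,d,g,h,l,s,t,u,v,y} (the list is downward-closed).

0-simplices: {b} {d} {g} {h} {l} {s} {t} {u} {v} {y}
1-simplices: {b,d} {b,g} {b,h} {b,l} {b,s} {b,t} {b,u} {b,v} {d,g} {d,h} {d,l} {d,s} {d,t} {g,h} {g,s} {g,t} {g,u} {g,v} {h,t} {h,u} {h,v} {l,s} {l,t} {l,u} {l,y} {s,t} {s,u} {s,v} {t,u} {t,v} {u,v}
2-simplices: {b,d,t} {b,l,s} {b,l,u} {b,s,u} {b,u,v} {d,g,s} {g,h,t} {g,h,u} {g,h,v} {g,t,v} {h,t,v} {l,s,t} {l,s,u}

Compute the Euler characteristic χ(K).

χ(K)=-8

n_0=10 n_1=31 n_2=13
χ=+10−31+13=-8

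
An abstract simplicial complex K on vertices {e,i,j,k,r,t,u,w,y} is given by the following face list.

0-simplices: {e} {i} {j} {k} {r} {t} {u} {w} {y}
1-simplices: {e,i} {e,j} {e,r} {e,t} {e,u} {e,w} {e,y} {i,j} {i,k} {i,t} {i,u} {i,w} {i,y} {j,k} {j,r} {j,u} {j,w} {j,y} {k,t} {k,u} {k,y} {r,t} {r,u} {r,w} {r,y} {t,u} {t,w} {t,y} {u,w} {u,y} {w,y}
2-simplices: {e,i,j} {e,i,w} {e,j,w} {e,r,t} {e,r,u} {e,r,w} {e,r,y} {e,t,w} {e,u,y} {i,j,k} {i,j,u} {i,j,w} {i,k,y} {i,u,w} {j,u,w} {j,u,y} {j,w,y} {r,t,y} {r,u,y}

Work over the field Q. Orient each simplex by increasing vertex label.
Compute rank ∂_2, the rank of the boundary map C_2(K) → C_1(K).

rank∂_2=16

n_0=9 n_1=31 n_2=19  [Q]
∂1: piv[ei,ej,er,et,eu,ew,ey,ik] rk=8  ker:ij,it,iu,iw,iy,jk,jr,ju,jw,jy,kt,ku,ky,rt,ru,rw,ry,tu,tw,ty,uw,uy,wy
∂2: piv[eij,eiw,ejw,ert,eru,erw,ery,etw,euy,ijk,iju,iky,iuw,juy,jwy,rty] rk=16  ker:ijw,juw,ruy
rk∂_2=16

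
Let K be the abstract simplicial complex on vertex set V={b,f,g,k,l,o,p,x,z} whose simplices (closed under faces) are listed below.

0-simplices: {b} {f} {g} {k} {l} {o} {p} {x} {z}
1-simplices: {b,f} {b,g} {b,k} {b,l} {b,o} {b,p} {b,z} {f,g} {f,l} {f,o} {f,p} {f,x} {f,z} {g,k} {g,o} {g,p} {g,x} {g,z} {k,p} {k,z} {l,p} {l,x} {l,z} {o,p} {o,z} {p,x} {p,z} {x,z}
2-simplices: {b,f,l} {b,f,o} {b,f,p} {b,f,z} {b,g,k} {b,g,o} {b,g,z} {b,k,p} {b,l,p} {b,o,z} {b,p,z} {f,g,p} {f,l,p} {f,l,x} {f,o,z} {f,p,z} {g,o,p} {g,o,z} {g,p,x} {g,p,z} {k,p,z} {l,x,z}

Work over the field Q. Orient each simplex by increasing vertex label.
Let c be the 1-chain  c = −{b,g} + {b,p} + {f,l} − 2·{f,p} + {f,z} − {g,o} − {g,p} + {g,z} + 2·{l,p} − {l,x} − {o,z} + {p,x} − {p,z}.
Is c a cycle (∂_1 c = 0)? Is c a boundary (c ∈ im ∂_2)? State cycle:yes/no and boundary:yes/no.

n_0=9 n_1=28 n_2=22  [Q]
∂1: piv[bf,bg,bk,bl,bo,bp,bz,fx] rk=8  ker:fg,fl,fo,fp,fz,gk,go,gp,gx,gz,kp,kz,lp,lx,lz,op,oz,px,pz,xz
∂2: piv[bfl,bfo,bfp,bfz,bgk,bgo,bgz,bkp,blp,boz,bpz,fgp,flx,gop,gpx,gpz,kpz,lxz] rk=18  ker:flp,foz,fpz,goz
∂1c = 0
c vs im∂2: residual ≠ 0 ⇒ not boundary

cycle:yes boundary:no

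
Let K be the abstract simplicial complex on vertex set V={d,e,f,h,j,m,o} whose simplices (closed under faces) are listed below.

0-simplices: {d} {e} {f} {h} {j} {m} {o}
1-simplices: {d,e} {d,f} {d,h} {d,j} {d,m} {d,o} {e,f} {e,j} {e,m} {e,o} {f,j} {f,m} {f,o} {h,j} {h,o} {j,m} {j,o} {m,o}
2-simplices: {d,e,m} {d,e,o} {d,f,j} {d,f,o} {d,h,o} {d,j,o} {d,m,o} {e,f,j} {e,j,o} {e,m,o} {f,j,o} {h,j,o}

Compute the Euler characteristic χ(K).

n_0=7 n_1=18 n_2=12
χ=+7−18+12=1

χ(K)=1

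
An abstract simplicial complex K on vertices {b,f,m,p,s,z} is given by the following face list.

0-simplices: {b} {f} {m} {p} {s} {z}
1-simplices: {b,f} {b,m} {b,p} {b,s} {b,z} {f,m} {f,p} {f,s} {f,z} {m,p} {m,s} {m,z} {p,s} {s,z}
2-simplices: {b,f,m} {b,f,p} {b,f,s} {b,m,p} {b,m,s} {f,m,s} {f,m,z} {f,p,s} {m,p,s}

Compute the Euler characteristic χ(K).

χ(K)=1

n_0=6 n_1=14 n_2=9
χ=+6−14+9=1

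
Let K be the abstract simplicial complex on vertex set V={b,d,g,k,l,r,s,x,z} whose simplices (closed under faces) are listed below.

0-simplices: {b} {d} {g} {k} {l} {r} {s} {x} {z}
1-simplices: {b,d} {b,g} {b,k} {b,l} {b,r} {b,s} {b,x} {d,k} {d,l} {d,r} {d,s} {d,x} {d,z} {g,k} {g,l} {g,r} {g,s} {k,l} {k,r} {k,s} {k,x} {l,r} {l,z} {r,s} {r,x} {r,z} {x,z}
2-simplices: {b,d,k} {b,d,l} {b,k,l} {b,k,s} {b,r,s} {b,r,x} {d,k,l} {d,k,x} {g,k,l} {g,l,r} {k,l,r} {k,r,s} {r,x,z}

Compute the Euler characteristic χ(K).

χ(K)=-5

n_0=9 n_1=27 n_2=13
χ=+9−27+13=-5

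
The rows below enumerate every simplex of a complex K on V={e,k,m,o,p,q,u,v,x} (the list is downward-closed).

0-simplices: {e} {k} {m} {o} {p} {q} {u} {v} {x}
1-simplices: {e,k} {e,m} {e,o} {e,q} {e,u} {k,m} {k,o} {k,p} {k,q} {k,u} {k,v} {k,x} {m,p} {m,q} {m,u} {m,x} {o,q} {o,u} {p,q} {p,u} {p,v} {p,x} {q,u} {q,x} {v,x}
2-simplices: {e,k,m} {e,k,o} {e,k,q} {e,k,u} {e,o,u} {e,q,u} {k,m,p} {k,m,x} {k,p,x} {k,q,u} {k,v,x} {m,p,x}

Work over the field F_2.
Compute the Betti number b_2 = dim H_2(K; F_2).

n_0=9 n_1=25 n_2=12  [Z2]
∂1: piv[ek,em,eo,eq,eu,kp,kv,kx] rk=8  ker:km,ko,kq,ku,mp,mq,mu,mx,oq,ou,pq,pu,pv,px,qu,qx,vx
∂2: piv[ekm,eko,ekq,eku,eou,equ,kmp,kmx,kpx,kvx] rk=10  ker:kqu,mpx
b_2=(12−10)−0=2

b_2=2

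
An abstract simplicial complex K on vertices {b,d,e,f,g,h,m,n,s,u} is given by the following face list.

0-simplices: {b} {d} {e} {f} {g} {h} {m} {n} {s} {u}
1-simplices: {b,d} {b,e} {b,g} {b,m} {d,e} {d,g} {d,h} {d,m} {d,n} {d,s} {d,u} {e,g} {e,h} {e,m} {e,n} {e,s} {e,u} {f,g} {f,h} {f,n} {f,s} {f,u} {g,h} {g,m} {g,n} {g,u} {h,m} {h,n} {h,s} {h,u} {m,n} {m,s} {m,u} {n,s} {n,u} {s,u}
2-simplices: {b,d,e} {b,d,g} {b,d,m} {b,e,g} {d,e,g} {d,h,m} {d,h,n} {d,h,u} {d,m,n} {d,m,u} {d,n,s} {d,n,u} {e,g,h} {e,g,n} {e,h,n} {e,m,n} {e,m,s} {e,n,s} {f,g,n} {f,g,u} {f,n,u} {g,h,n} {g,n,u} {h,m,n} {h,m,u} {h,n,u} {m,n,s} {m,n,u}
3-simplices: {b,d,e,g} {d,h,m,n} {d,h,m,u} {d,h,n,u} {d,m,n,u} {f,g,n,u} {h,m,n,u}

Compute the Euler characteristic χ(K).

n_0=10 n_1=36 n_2=28 n_3=7
χ=+10−36+28−7=-5

χ(K)=-5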